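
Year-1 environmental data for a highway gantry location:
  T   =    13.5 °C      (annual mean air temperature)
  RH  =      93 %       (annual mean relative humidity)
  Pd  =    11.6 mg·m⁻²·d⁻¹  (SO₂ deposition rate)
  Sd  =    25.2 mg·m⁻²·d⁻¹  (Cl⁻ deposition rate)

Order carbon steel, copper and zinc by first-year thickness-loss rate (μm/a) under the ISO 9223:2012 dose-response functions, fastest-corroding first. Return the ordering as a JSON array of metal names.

carbon steel: temperature factor f = -0.054·(3.5) = -0.1890
  sulphur-dioxide contribution → 33.67 μm/a
  chloride contribution → 27.85 μm/a
  ⇒ r_corr(carbon steel) = 61.52 μm/a
copper: f(T) = -0.080·(T−10) [T>10 °C] = -0.2800
  sulphur-dioxide contribution → 1.83 μm/a
  chloride contribution → 1.35 μm/a
  total first-year rate 3.18 μm/a
zinc: T>10 °C ⇒ hinge -0.071·(13.5−10) = -0.2485
  sulphur-dioxide contribution → 2.133 μm/a
  chloride contribution → 0.73 μm/a
  total first-year rate 2.863 μm/a
Ordering by μm/a: carbon steel (61.5) > copper (3.18) > zinc (2.86)

["carbon steel", "copper", "zinc"]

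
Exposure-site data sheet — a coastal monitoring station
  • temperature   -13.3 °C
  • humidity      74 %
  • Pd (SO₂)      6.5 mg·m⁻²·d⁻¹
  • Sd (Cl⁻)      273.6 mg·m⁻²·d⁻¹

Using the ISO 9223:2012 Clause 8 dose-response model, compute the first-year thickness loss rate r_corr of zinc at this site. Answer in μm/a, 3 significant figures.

zinc: f(T) = +0.038·(T−10) [T≤10 °C] = -0.8854
  sulphur-dioxide contribution → 0.3648 μm/a
  chloride contribution → 0.2502 μm/a
  total first-year rate 0.615 μm/a

r_corr = 0.615 μm/a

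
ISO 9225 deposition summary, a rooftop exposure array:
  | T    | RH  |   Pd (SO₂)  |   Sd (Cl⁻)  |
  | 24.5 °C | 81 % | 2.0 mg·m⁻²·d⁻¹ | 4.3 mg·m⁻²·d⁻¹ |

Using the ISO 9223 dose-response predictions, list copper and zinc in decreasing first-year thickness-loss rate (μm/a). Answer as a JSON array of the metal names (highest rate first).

copper: T>10 °C ⇒ hinge -0.080·(24.5−10) = -1.1600
  SO₂ term: 0.0053·2.0^0.26·exp(0.059·81-1.1600) = 0.2367
  Cl⁻ term: 0.01025·4.3^0.27·exp(0.036·81+0.049·24.5) = 0.9323
  r_corr = 0.2367 + 0.9323 = 1.169 μm/a
zinc: f(T) = -0.071·(T−10) [T>10 °C] = -1.0295
  Pd branch = 0.0129·Pd^0.44·e^(0.046·RH+f) = 0.2595 μm/a
  Sd branch = 0.0175·Sd^0.57·e^(0.008·RH+0.085·T) = 0.6165 μm/a
  sum: 0.2595 + 0.6165 → r_corr = 0.876 μm/a
Ordering by μm/a: copper (1.17) > zinc (0.876)

["copper", "zinc"]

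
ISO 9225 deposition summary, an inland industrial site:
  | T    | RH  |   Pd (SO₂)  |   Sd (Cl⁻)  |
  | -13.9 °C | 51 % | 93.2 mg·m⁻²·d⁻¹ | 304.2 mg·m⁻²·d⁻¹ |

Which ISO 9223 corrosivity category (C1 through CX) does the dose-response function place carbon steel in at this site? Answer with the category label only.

carbon steel: temperature factor f = +0.150·(-23.9) = -3.5850
  sulphur-dioxide contribution → 1.439 μm/a
  chloride contribution → 10.9 μm/a
  ⇒ r_corr(carbon steel) = 12.34 μm/a
ISO 9223 Table 2 (carbon steel): 1.3 < 12.3 ≤ 25 μm/a ⇒ C2

C2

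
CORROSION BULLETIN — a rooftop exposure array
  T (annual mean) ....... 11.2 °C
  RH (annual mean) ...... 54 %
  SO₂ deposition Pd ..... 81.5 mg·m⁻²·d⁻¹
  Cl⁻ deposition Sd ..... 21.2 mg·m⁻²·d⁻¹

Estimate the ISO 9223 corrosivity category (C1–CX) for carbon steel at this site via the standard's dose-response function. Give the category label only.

C4

carbon steel: T>10 °C ⇒ hinge -0.054·(11.2−10) = -0.0648
  sulphur-dioxide contribution → 48.16 μm/a
  chloride contribution → 6.301 μm/a
  total first-year rate 54.46 μm/a
54.5 μm/a falls in (50, 80] for carbon steel → category C4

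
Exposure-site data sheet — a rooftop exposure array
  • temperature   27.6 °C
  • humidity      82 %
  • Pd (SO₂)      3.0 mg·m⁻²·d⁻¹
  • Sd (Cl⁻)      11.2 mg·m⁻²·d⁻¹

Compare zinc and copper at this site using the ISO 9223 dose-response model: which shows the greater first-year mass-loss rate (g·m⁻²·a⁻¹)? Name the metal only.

copper

zinc: temperature factor f = -0.071·(17.6) = -1.2496
  SO₂ term: 0.0129·3.0^0.44·exp(0.046·82-1.2496) = 0.2606
  Sd branch = 0.0175·Sd^0.57·e^(0.008·RH+0.085·T) = 1.396 μm/a
  sum: 0.2606 + 1.396 → r_corr = 1.656 μm/a
  mass loss = 1.656 μm/a × 7.14 g/cm³ = 11.83 g·m⁻²·a⁻¹
copper: T>10 °C ⇒ hinge -0.080·(27.6−10) = -1.4080
  SO₂ term: 0.0053·3.0^0.26·exp(0.059·82-1.4080) = 0.2177
  Cl⁻ term: 0.01025·11.2^0.27·exp(0.036·82+0.049·27.6) = 1.457
  r_corr = 0.2177 + 1.457 = 1.675 μm/a
  mass loss = 1.675 μm/a × 8.96 g/cm³ = 15 g·m⁻²·a⁻¹
Ordering by g·m⁻²·a⁻¹: copper (15) > zinc (11.8)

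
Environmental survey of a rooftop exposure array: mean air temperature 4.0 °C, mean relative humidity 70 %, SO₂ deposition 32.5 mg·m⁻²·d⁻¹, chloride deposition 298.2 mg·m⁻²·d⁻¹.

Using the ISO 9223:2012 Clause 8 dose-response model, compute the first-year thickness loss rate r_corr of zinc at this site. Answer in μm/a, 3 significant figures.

zinc: f(T) = +0.038·(T−10) [T≤10 °C] = -0.2280
  SO₂ term: 0.0129·32.5^0.44·exp(0.046·70-0.2280) = 1.189
  Cl⁻ term: 0.0175·298.2^0.57·exp(0.008·70+0.085·4.0) = 1.108
  r_corr = 1.189 + 1.108 = 2.297 μm/a

r_corr = 2.30 μm/a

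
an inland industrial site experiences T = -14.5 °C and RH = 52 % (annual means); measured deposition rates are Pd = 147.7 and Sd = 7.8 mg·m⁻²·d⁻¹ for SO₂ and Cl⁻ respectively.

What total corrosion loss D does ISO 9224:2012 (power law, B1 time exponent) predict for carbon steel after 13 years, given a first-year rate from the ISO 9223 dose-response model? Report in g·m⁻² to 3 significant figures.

carbon steel: T≤10 °C ⇒ hinge +0.150·(-14.5−10) = -3.6750
  Pd branch = 1.77·Pd^0.52·e^(0.02·RH+f) = 1.705 μm/a
  Cl⁻ term: 0.102·7.8^0.62·exp(0.033·52+0.04·-14.5) = 1.135
  r_corr = 1.705 + 1.135 = 2.84 μm/a
Long-term exponent b (ISO 9224 Table 2, B1) = 0.523
  D(13) = 2.84 × 13^0.523 = 2.84 × 3.825 = 10.86 μm
  Mass loss = 10.86 μm × 7.85 g/cm³ = 85.27 g·m⁻²

D(13) = 85.3 g·m⁻²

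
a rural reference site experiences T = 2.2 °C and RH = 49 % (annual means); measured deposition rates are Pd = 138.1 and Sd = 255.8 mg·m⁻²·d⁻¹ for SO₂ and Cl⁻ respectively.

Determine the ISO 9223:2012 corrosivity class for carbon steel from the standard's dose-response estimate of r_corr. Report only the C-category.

C3

carbon steel: T≤10 °C ⇒ hinge +0.150·(2.2−10) = -1.1700
  SO₂ term: 1.77·138.1^0.52·exp(0.02·49-1.1700) = 18.98
  Cl⁻ term: 0.102·255.8^0.62·exp(0.033·49+0.04·2.2) = 17.46
  r_corr = 18.98 + 17.46 = 36.44 μm/a
Category bounds: 25…50 μm/a bracket r_corr ⇒ C3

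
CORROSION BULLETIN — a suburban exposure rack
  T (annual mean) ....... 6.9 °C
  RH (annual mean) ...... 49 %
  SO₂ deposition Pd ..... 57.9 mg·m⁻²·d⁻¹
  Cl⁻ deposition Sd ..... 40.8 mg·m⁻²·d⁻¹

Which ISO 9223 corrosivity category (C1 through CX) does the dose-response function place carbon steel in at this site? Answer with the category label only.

carbon steel: T≤10 °C ⇒ hinge +0.150·(6.9−10) = -0.4650
  SO₂ term: 1.77·57.9^0.52·exp(0.02·49-0.4650) = 24.45
  Sd branch = 0.102·Sd^0.62·e^(0.033·RH+0.04·T) = 6.75 μm/a
  r_corr = 24.45 + 6.75 = 31.2 μm/a
Category bounds: 25…50 μm/a bracket r_corr ⇒ C3

C3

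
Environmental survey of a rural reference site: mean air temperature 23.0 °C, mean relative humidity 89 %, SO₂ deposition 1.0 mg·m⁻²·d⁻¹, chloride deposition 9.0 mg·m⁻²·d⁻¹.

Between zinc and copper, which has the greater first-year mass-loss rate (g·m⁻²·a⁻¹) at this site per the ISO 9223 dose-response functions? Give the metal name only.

zinc: T>10 °C ⇒ hinge -0.071·(23.0−10) = -0.9230
  sulphur-dioxide contribution → 0.3074 μm/a
  chloride contribution → 0.8815 μm/a
  ⇒ r_corr(zinc) = 1.189 μm/a
  mass loss = 1.189 μm/a × 7.14 g/cm³ = 8.489 g·m⁻²·a⁻¹
copper: f(T) = -0.080·(T−10) [T>10 °C] = -1.0400
  sulphur-dioxide contribution → 0.3573 μm/a
  chloride contribution → 1.41 μm/a
  total first-year rate 1.768 μm/a
  mass loss = 1.768 μm/a × 8.96 g/cm³ = 15.84 g·m⁻²·a⁻¹
Ordering by g·m⁻²·a⁻¹: copper (15.8) > zinc (8.49)

copper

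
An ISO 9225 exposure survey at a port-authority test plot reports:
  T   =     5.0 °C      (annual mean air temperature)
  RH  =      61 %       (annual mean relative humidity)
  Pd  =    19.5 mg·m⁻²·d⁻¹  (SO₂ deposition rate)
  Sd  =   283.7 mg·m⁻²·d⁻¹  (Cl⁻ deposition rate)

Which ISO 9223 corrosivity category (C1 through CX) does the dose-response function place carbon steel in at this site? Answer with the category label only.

carbon steel: temperature factor f = +0.150·(-5.0) = -0.7500
  SO₂ term: 1.77·19.5^0.52·exp(0.02·61-0.7500) = 13.27
  Sd branch = 0.102·Sd^0.62·e^(0.033·RH+0.04·T) = 30.94 μm/a
  r_corr = 13.27 + 30.94 = 44.21 μm/a
ISO 9223 Table 2 (carbon steel): 25 < 44.2 ≤ 50 μm/a ⇒ C3

C3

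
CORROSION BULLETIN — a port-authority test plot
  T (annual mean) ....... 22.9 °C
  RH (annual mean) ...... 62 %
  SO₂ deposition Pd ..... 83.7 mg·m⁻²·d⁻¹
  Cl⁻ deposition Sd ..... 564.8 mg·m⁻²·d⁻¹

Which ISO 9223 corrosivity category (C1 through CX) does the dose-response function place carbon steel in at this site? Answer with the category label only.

carbon steel: f(T) = -0.054·(T−10) [T>10 °C] = -0.6966
  SO₂ term: 1.77·83.7^0.52·exp(0.02·62-0.6966) = 30.46
  Sd branch = 0.102·Sd^0.62·e^(0.033·RH+0.04·T) = 100.3 μm/a
  r_corr = 30.46 + 100.3 = 130.7 μm/a
Category bounds: 80…200 μm/a bracket r_corr ⇒ C5

C5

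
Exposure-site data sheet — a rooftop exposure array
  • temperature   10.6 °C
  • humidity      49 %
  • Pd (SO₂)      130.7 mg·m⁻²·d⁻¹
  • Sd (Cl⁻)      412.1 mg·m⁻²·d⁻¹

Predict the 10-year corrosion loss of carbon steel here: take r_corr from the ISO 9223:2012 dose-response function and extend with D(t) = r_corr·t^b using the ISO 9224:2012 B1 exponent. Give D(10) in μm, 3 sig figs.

carbon steel: temperature factor f = -0.054·(0.6) = -0.0324
  sulphur-dioxide contribution → 57.54 μm/a
  chloride contribution → 32.83 μm/a
  ⇒ r_corr(carbon steel) = 90.37 μm/a
Power-law: D(10) = r_corr · 10^0.523
  D(10) = 90.37 × 10^0.523 = 90.37 × 3.334 = 301.3 μm

D(10) = 301 μm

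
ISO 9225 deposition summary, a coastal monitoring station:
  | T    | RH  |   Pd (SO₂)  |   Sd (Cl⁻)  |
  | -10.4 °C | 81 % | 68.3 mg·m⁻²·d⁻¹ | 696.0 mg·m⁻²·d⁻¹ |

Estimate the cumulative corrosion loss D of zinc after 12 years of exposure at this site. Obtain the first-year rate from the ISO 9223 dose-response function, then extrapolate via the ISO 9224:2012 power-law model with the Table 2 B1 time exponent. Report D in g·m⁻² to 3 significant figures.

D(12) = 116 g·m⁻²

zinc: T≤10 °C ⇒ hinge +0.038·(-10.4−10) = -0.7752
  Pd branch = 0.0129·Pd^0.44·e^(0.046·RH+f) = 1.582 μm/a
  Cl⁻ term: 0.0175·696.0^0.57·exp(0.008·81+0.085·-10.4) = 0.5765
  r_corr = 1.582 + 0.5765 = 2.159 μm/a
Power-law: D(12) = r_corr · 12^0.813
  D(12) = 2.159 × 12^0.813 = 2.159 × 7.54 = 16.28 μm
  Mass loss = 16.28 μm × 7.14 g/cm³ = 116.2 g·m⁻²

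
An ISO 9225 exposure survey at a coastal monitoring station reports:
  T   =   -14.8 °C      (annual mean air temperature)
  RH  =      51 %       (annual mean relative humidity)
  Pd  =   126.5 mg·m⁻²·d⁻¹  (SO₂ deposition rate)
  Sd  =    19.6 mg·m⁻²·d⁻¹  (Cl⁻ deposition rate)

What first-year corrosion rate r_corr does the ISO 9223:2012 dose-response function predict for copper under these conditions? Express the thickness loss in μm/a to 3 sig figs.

copper: T≤10 °C ⇒ hinge +0.126·(-14.8−10) = -3.1248
  SO₂ term: 0.0053·126.5^0.26·exp(0.059·51-3.1248) = 0.01662
  Sd branch = 0.01025·Sd^0.27·e^(0.036·RH+0.049·T) = 0.06951 μm/a
  r_corr = 0.01662 + 0.06951 = 0.08613 μm/a

r_corr = 0.0861 μm/a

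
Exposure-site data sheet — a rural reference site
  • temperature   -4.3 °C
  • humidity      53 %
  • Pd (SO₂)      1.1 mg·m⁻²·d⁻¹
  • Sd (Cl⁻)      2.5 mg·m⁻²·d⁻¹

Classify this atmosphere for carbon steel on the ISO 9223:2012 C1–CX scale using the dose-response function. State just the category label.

carbon steel: T≤10 °C ⇒ hinge +0.150·(-4.3−10) = -2.1450
  SO₂ term: 1.77·1.1^0.52·exp(0.02·53-2.1450) = 0.6285
  Sd branch = 0.102·Sd^0.62·e^(0.033·RH+0.04·T) = 0.8714 μm/a
  r_corr = 0.6285 + 0.8714 = 1.5 μm/a
1.5 μm/a falls in (1.3, 25] for carbon steel → category C2

C2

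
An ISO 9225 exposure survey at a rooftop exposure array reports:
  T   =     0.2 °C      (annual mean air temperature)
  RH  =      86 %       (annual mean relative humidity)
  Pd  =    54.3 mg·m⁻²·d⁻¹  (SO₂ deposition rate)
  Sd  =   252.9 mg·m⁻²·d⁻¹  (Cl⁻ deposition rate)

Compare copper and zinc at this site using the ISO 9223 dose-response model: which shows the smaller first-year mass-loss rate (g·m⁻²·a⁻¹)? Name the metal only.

copper: f(T) = +0.126·(T−10) [T≤10 °C] = -1.2348
  Pd branch = 0.0053·Pd^0.26·e^(0.059·RH+f) = 0.6961 μm/a
  Sd branch = 0.01025·Sd^0.27·e^(0.036·RH+0.049·T) = 1.019 μm/a
  sum: 0.6961 + 1.019 → r_corr = 1.716 μm/a
  mass loss = 1.716 μm/a × 8.96 g/cm³ = 15.37 g·m⁻²·a⁻¹
zinc: temperature factor f = +0.038·(-9.8) = -0.3724
  SO₂ term: 0.0129·54.3^0.44·exp(0.046·86-0.3724) = 2.693
  Cl⁻ term: 0.0175·252.9^0.57·exp(0.008·86+0.085·0.2) = 0.8297
  r_corr = 2.693 + 0.8297 = 3.523 μm/a
  mass loss = 3.523 μm/a × 7.14 g/cm³ = 25.15 g·m⁻²·a⁻¹
Ordering by g·m⁻²·a⁻¹: zinc (25.2) > copper (15.4)

copper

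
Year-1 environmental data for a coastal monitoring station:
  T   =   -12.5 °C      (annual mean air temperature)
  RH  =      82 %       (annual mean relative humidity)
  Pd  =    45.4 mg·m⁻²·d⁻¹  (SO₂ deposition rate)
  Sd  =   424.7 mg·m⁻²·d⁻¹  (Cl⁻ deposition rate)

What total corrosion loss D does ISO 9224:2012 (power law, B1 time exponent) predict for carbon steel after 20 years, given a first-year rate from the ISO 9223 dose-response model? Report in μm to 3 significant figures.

carbon steel: temperature factor f = +0.150·(-22.5) = -3.3750
  SO₂ term: 1.77·45.4^0.52·exp(0.02·82-3.3750) = 2.271
  Sd branch = 0.102·Sd^0.62·e^(0.033·RH+0.04·T) = 39.45 μm/a
  sum: 2.271 + 39.45 → r_corr = 41.72 μm/a
Power-law: D(20) = r_corr · 20^0.523
  D(20) = 41.72 × 20^0.523 = 41.72 × 4.791 = 199.9 μm

D(20) = 200 μm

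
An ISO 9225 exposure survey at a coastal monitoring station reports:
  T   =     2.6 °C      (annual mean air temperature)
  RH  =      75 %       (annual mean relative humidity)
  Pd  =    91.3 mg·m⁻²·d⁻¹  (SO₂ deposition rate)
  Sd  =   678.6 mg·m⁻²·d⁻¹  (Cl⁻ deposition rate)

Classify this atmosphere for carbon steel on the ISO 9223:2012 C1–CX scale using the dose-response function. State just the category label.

C5

carbon steel: f(T) = +0.150·(T−10) [T≤10 °C] = -1.1100
  sulphur-dioxide contribution → 27.34 μm/a
  chloride contribution → 76.6 μm/a
  total first-year rate 103.9 μm/a
ISO 9223 Table 2 (carbon steel): 80 < 104 ≤ 200 μm/a ⇒ C5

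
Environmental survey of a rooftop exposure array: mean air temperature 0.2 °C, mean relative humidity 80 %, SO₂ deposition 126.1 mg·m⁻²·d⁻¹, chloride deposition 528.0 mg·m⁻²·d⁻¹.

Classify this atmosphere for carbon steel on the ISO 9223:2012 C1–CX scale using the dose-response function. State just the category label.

carbon steel: temperature factor f = +0.150·(-9.8) = -1.4700
  sulphur-dioxide contribution → 24.93 μm/a
  chloride contribution → 70.25 μm/a
  ⇒ r_corr(carbon steel) = 95.18 μm/a
Category bounds: 80…200 μm/a bracket r_corr ⇒ C5

C5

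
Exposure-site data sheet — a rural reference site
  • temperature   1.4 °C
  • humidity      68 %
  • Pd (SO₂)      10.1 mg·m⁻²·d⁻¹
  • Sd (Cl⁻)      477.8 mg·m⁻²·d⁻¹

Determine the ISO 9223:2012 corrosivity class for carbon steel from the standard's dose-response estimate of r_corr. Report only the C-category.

carbon steel: temperature factor f = +0.150·(-8.6) = -1.2900
  SO₂ term: 1.77·10.1^0.52·exp(0.02·68-1.2900) = 6.319
  Cl⁻ term: 0.102·477.8^0.62·exp(0.033·68+0.04·1.4) = 46.62
  r_corr = 6.319 + 46.62 = 52.94 μm/a
ISO 9223 Table 2 (carbon steel): 50 < 52.9 ≤ 80 μm/a ⇒ C4

C4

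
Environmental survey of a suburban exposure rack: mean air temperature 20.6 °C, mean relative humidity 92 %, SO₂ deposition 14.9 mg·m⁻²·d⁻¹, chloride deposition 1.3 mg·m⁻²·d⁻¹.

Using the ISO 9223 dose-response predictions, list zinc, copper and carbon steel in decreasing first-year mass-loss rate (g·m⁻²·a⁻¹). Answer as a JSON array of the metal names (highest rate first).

["carbon steel", "copper", "zinc"]

zinc: f(T) = -0.071·(T−10) [T>10 °C] = -0.7526
  SO₂ term: 0.0129·14.9^0.44·exp(0.046·92-0.7526) = 1.374
  Sd branch = 0.0175·Sd^0.57·e^(0.008·RH+0.085·T) = 0.2444 μm/a
  sum: 1.374 + 0.2444 → r_corr = 1.618 μm/a
  mass loss = 1.618 μm/a × 7.14 g/cm³ = 11.55 g·m⁻²·a⁻¹
copper: temperature factor f = -0.080·(10.6) = -0.8480
  Pd branch = 0.0053·Pd^0.26·e^(0.059·RH+f) = 1.043 μm/a
  Cl⁻ term: 0.01025·1.3^0.27·exp(0.036·92+0.049·20.6) = 0.8284
  sum: 1.043 + 0.8284 → r_corr = 1.872 μm/a
  mass loss = 1.872 μm/a × 8.96 g/cm³ = 16.77 g·m⁻²·a⁻¹
carbon steel: temperature factor f = -0.054·(10.6) = -0.5724
  SO₂ term: 1.77·14.9^0.52·exp(0.02·92-0.5724) = 25.62
  Sd branch = 0.102·Sd^0.62·e^(0.033·RH+0.04·T) = 5.697 μm/a
  sum: 25.62 + 5.697 → r_corr = 31.31 μm/a
  mass loss = 31.31 μm/a × 7.85 g/cm³ = 245.8 g·m⁻²·a⁻¹
Ordering by g·m⁻²·a⁻¹: carbon steel (246) > copper (16.8) > zinc (11.6)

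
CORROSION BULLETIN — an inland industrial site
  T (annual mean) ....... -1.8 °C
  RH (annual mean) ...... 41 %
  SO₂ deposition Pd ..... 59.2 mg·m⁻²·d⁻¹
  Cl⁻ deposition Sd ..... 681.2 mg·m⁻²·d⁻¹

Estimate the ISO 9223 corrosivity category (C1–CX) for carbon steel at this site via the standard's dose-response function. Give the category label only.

carbon steel: T≤10 °C ⇒ hinge +0.150·(-1.8−10) = -1.7700
  sulphur-dioxide contribution → 5.715 μm/a
  chloride contribution → 20.97 μm/a
  ⇒ r_corr(carbon steel) = 26.68 μm/a
Category bounds: 25…50 μm/a bracket r_corr ⇒ C3

C3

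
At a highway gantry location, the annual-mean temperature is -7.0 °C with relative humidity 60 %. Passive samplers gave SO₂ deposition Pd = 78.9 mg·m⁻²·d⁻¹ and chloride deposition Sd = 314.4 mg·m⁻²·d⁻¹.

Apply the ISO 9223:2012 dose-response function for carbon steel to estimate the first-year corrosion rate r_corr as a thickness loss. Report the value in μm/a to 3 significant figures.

carbon steel: f(T) = +0.150·(T−10) [T≤10 °C] = -2.5500
  sulphur-dioxide contribution → 4.448 μm/a
  chloride contribution → 19.74 μm/a
  total first-year rate 24.19 μm/a

r_corr = 24.2 μm/a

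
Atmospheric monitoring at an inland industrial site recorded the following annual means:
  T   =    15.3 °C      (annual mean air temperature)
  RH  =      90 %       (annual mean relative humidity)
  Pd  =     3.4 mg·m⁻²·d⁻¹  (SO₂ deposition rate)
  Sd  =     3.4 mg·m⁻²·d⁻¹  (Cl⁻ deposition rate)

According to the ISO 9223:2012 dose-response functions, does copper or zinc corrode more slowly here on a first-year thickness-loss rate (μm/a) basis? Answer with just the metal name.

zinc

copper: T>10 °C ⇒ hinge -0.080·(15.3−10) = -0.4240
  SO₂ term: 0.0053·3.4^0.26·exp(0.059·90-0.4240) = 0.9648
  Sd branch = 0.01025·Sd^0.27·e^(0.036·RH+0.049·T) = 0.7708 μm/a
  r_corr = 0.9648 + 0.7708 = 1.736 μm/a
zinc: T>10 °C ⇒ hinge -0.071·(15.3−10) = -0.3763
  SO₂ term: 0.0129·3.4^0.44·exp(0.046·90-0.3763) = 0.9528
  Sd branch = 0.0175·Sd^0.57·e^(0.008·RH+0.085·T) = 0.2651 μm/a
  sum: 0.9528 + 0.2651 → r_corr = 1.218 μm/a
Ordering by μm/a: copper (1.74) > zinc (1.22)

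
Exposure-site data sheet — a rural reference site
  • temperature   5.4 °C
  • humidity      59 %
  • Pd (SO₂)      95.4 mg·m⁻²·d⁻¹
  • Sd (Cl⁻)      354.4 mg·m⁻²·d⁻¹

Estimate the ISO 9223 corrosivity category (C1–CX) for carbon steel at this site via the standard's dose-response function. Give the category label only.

C4

carbon steel: f(T) = +0.150·(T−10) [T≤10 °C] = -0.6900
  sulphur-dioxide contribution → 30.91 μm/a
  chloride contribution → 33.78 μm/a
  ⇒ r_corr(carbon steel) = 64.69 μm/a
ISO 9223 Table 2 (carbon steel): 50 < 64.7 ≤ 80 μm/a ⇒ C4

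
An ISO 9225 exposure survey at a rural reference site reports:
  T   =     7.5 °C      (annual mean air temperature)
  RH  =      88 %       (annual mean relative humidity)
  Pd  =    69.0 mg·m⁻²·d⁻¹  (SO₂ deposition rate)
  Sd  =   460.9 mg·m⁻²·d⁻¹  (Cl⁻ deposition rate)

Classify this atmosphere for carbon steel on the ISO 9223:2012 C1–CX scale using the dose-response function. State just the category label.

C5

carbon steel: temperature factor f = +0.150·(-2.5) = -0.3750
  Pd branch = 1.77·Pd^0.52·e^(0.02·RH+f) = 63.93 μm/a
  Sd branch = 0.102·Sd^0.62·e^(0.033·RH+0.04·T) = 112.6 μm/a
  r_corr = 63.93 + 112.6 = 176.5 μm/a
177 μm/a falls in (80, 200] for carbon steel → category C5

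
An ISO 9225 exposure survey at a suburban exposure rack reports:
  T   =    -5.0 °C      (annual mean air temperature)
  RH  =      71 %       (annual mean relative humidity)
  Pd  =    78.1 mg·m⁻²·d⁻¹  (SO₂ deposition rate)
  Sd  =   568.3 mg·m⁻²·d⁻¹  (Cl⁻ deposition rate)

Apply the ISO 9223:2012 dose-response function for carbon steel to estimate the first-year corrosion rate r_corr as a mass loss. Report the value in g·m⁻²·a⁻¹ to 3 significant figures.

r_corr = 407 g·m⁻²·a⁻¹

carbon steel: temperature factor f = +0.150·(-15.0) = -2.2500
  sulphur-dioxide contribution → 7.442 μm/a
  chloride contribution → 44.37 μm/a
  total first-year rate 51.82 μm/a
Convert to mass loss: 51.82 μm/a × 7.85 g/cm³ = 406.8 g·m⁻²·a⁻¹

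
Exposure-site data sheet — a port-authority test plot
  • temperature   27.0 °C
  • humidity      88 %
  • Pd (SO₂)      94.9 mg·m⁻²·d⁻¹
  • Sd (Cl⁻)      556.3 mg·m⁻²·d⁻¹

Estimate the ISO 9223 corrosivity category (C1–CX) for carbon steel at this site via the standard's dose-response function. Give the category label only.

carbon steel: T>10 °C ⇒ hinge -0.054·(27.0−10) = -0.9180
  Pd branch = 1.77·Pd^0.52·e^(0.02·RH+f) = 43.84 μm/a
  Sd branch = 0.102·Sd^0.62·e^(0.033·RH+0.04·T) = 276 μm/a
  sum: 43.84 + 276 → r_corr = 319.8 μm/a
320 μm/a falls in (200, 700] for carbon steel → category CX

CX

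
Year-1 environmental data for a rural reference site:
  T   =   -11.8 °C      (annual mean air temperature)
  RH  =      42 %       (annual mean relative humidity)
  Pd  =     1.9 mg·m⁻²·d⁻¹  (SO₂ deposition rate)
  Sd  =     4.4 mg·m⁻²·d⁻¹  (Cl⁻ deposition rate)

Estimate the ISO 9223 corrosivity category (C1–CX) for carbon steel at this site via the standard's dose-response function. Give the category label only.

carbon steel: f(T) = +0.150·(T−10) [T≤10 °C] = -3.2700
  sulphur-dioxide contribution → 0.2176 μm/a
  chloride contribution → 0.6375 μm/a
  ⇒ r_corr(carbon steel) = 0.8551 μm/a
Category bounds: 0…1.3 μm/a bracket r_corr ⇒ C1

C1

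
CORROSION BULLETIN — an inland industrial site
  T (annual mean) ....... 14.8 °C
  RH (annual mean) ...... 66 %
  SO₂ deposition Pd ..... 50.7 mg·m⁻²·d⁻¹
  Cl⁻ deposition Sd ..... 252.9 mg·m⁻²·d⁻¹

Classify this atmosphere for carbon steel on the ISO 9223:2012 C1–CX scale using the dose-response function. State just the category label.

C5

carbon steel: temperature factor f = -0.054·(4.8) = -0.2592
  SO₂ term: 1.77·50.7^0.52·exp(0.02·66-0.2592) = 39.38
  Cl⁻ term: 0.102·252.9^0.62·exp(0.033·66+0.04·14.8) = 50.28
  sum: 39.38 + 50.28 → r_corr = 89.66 μm/a
ISO 9223 Table 2 (carbon steel): 80 < 89.7 ≤ 200 μm/a ⇒ C5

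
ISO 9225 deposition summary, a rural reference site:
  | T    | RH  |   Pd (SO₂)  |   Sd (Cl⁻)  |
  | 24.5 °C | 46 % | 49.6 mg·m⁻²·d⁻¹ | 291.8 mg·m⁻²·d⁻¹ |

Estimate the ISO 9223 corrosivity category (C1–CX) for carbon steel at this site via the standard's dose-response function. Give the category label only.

C4

carbon steel: T>10 °C ⇒ hinge -0.054·(24.5−10) = -0.7830
  sulphur-dioxide contribution → 15.46 μm/a
  chloride contribution → 41.86 μm/a
  ⇒ r_corr(carbon steel) = 57.32 μm/a
57.3 μm/a falls in (50, 80] for carbon steel → category C4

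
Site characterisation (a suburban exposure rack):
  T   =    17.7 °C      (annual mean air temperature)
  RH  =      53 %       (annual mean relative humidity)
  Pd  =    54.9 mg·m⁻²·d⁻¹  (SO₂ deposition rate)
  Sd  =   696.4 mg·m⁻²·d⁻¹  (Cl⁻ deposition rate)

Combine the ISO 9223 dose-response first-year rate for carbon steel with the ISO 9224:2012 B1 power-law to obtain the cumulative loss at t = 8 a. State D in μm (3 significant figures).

D(8) = 285 μm

carbon steel: temperature factor f = -0.054·(7.7) = -0.4158
  Pd branch = 1.77·Pd^0.52·e^(0.02·RH+f) = 27.06 μm/a
  Cl⁻ term: 0.102·696.4^0.62·exp(0.033·53+0.04·17.7) = 68.9
  r_corr = 27.06 + 68.9 = 95.96 μm/a
Long-term exponent b (ISO 9224 Table 2, B1) = 0.523
  D(8) = 95.96 × 8^0.523 = 95.96 × 2.967 = 284.7 μm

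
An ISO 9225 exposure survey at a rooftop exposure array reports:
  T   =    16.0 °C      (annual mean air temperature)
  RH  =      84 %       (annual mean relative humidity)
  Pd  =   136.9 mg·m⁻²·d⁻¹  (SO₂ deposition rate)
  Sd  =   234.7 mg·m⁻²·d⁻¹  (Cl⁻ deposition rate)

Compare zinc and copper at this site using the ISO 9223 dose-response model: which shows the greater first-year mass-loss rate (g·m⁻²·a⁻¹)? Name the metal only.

zinc

zinc: T>10 °C ⇒ hinge -0.071·(16.0−10) = -0.4260
  Pd branch = 0.0129·Pd^0.44·e^(0.046·RH+f) = 3.497 μm/a
  Cl⁻ term: 0.0175·234.7^0.57·exp(0.008·84+0.085·16.0) = 2.997
  sum: 3.497 + 2.997 → r_corr = 6.494 μm/a
  mass loss = 6.494 μm/a × 7.14 g/cm³ = 46.37 g·m⁻²·a⁻¹
copper: f(T) = -0.080·(T−10) [T>10 °C] = -0.4800
  SO₂ term: 0.0053·136.9^0.26·exp(0.059·84-0.4800) = 1.674
  Sd branch = 0.01025·Sd^0.27·e^(0.036·RH+0.049·T) = 2.016 μm/a
  sum: 1.674 + 2.016 → r_corr = 3.69 μm/a
  mass loss = 3.69 μm/a × 8.96 g/cm³ = 33.06 g·m⁻²·a⁻¹
Ordering by g·m⁻²·a⁻¹: zinc (46.4) > copper (33.1)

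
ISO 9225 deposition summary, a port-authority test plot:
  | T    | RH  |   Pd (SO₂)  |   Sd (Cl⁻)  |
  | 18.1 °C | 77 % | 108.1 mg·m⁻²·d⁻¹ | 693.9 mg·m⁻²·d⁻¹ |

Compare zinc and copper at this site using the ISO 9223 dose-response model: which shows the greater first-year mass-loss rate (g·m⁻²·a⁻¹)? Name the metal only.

zinc: temperature factor f = -0.071·(8.1) = -0.5751
  Pd branch = 0.0129·Pd^0.44·e^(0.046·RH+f) = 1.968 μm/a
  Sd branch = 0.0175·Sd^0.57·e^(0.008·RH+0.085·T) = 6.284 μm/a
  sum: 1.968 + 6.284 → r_corr = 8.252 μm/a
  mass loss = 8.252 μm/a × 7.14 g/cm³ = 58.92 g·m⁻²·a⁻¹
copper: f(T) = -0.080·(T−10) [T>10 °C] = -0.6480
  Pd branch = 0.0053·Pd^0.26·e^(0.059·RH+f) = 0.8803 μm/a
  Sd branch = 0.01025·Sd^0.27·e^(0.036·RH+0.049·T) = 2.328 μm/a
  sum: 0.8803 + 2.328 → r_corr = 3.208 μm/a
  mass loss = 3.208 μm/a × 8.96 g/cm³ = 28.74 g·m⁻²·a⁻¹
Ordering by g·m⁻²·a⁻¹: zinc (58.9) > copper (28.7)

zinc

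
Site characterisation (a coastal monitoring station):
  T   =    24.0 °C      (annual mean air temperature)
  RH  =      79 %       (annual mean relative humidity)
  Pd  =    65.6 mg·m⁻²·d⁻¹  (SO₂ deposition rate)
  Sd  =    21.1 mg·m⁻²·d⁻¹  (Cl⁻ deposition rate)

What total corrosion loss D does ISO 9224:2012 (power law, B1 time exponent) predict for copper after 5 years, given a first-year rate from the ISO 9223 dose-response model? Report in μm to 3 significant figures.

D(5) = 5.39 μm

copper: temperature factor f = -0.080·(14.0) = -1.1200
  SO₂ term: 0.0053·65.6^0.26·exp(0.059·79-1.1200) = 0.5426
  Cl⁻ term: 0.01025·21.1^0.27·exp(0.036·79+0.049·24.0) = 1.301
  sum: 0.5426 + 1.301 → r_corr = 1.843 μm/a
Power-law: D(5) = r_corr · 5^0.667
  D(5) = 1.843 × 5^0.667 = 1.843 × 2.926 = 5.393 μm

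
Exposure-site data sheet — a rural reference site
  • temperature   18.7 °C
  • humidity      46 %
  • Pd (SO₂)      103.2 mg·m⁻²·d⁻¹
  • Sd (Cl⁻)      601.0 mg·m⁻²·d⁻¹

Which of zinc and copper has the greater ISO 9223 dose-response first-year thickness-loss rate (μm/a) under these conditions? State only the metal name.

zinc: temperature factor f = -0.071·(8.7) = -0.6177
  SO₂ term: 0.0129·103.2^0.44·exp(0.046·46-0.6177) = 0.4439
  Sd branch = 0.0175·Sd^0.57·e^(0.008·RH+0.085·T) = 4.755 μm/a
  sum: 0.4439 + 4.755 → r_corr = 5.199 μm/a
copper: T>10 °C ⇒ hinge -0.080·(18.7−10) = -0.6960
  Pd branch = 0.0053·Pd^0.26·e^(0.059·RH+f) = 0.1331 μm/a
  Sd branch = 0.01025·Sd^0.27·e^(0.036·RH+0.049·T) = 0.7554 μm/a
  r_corr = 0.1331 + 0.7554 = 0.8885 μm/a
Ordering by μm/a: zinc (5.2) > copper (0.888)

zinc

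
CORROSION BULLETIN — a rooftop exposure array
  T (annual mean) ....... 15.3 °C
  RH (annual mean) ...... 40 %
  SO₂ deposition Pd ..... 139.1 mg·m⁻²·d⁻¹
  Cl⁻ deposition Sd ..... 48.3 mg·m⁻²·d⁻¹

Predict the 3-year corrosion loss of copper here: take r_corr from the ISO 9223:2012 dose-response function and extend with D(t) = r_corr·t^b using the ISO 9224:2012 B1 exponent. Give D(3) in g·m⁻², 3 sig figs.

copper: temperature factor f = -0.080·(5.3) = -0.4240
  sulphur-dioxide contribution → 0.1325 μm/a
  chloride contribution → 0.2608 μm/a
  total first-year rate 0.3934 μm/a
ISO 9224: D(t) = r_corr · t^b with b = 0.667 (copper, B1)
  D(3) = 0.3934 × 3^0.667 = 0.3934 × 2.081 = 0.8185 μm
  Mass loss = 0.8185 μm × 8.96 g/cm³ = 7.334 g·m⁻²

D(3) = 7.33 g·m⁻²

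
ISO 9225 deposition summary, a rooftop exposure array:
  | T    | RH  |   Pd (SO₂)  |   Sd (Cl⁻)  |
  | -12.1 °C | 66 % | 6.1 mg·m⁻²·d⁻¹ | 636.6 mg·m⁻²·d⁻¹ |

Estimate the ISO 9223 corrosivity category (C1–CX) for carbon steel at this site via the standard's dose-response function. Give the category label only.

C3

carbon steel: f(T) = +0.150·(T−10) [T≤10 °C] = -3.3150
  SO₂ term: 1.77·6.1^0.52·exp(0.02·66-3.3150) = 0.6165
  Cl⁻ term: 0.102·636.6^0.62·exp(0.033·66+0.04·-12.1) = 30.39
  r_corr = 0.6165 + 30.39 = 31 μm/a
31 μm/a falls in (25, 50] for carbon steel → category C3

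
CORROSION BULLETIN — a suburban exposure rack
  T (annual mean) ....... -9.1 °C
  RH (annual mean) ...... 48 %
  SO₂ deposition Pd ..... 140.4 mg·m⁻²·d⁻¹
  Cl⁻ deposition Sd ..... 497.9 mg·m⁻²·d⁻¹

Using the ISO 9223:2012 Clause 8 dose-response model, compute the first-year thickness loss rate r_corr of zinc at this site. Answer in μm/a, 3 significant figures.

r_corr = 0.909 μm/a

zinc: f(T) = +0.038·(T−10) [T≤10 °C] = -0.7258
  sulphur-dioxide contribution → 0.5002 μm/a
  chloride contribution → 0.4086 μm/a
  ⇒ r_corr(zinc) = 0.9088 μm/a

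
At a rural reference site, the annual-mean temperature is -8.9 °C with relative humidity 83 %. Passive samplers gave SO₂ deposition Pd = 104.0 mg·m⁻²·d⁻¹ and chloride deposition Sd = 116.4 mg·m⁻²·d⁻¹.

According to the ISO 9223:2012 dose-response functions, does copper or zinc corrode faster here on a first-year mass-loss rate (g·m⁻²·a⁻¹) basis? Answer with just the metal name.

zinc

copper: f(T) = +0.126·(T−10) [T≤10 °C] = -2.3814
  sulphur-dioxide contribution → 0.2194 μm/a
  chloride contribution → 0.4751 μm/a
  ⇒ r_corr(copper) = 0.6945 μm/a
  mass loss = 0.6945 μm/a × 8.96 g/cm³ = 6.223 g·m⁻²·a⁻¹
zinc: T≤10 °C ⇒ hinge +0.038·(-8.9−10) = -0.7182
  sulphur-dioxide contribution → 2.21 μm/a
  chloride contribution → 0.2401 μm/a
  total first-year rate 2.45 μm/a
  mass loss = 2.45 μm/a × 7.14 g/cm³ = 17.49 g·m⁻²·a⁻¹
Ordering by g·m⁻²·a⁻¹: zinc (17.5) > copper (6.22)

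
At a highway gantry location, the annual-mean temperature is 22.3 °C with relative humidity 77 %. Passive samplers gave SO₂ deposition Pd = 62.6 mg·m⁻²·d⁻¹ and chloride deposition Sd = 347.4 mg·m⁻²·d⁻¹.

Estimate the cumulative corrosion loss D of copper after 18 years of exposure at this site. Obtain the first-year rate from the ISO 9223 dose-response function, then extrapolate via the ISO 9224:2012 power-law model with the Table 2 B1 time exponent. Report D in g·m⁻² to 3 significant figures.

copper: temperature factor f = -0.080·(12.3) = -0.9840
  SO₂ term: 0.0053·62.6^0.26·exp(0.059·77-0.9840) = 0.5458
  Sd branch = 0.01025·Sd^0.27·e^(0.036·RH+0.049·T) = 2.372 μm/a
  sum: 0.5458 + 2.372 → r_corr = 2.918 μm/a
Long-term exponent b (ISO 9224 Table 2, B1) = 0.667
  D(18) = 2.918 × 18^0.667 = 2.918 × 6.875 = 20.06 μm
  Mass loss = 20.06 μm × 8.96 g/cm³ = 179.8 g·m⁻²

D(18) = 180 g·m⁻²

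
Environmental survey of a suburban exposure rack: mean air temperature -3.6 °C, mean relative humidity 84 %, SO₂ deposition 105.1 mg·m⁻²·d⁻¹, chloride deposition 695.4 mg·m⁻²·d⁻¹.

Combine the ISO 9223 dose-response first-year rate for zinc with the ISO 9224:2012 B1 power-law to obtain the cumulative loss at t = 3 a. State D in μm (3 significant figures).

zinc: temperature factor f = +0.038·(-13.6) = -0.5168
  sulphur-dioxide contribution → 2.843 μm/a
  chloride contribution → 1.052 μm/a
  ⇒ r_corr(zinc) = 3.895 μm/a
ISO 9224: D(t) = r_corr · t^b with b = 0.813 (zinc, B1)
  D(3) = 3.895 × 3^0.813 = 3.895 × 2.443 = 9.515 μm

D(3) = 9.52 μm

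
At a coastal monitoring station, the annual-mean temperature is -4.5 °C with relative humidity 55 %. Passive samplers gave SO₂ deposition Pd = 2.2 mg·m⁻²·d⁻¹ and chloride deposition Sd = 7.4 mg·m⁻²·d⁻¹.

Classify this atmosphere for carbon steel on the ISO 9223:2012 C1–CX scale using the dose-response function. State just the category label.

C2

carbon steel: temperature factor f = +0.150·(-14.5) = -2.1750
  SO₂ term: 1.77·2.2^0.52·exp(0.02·55-2.1750) = 0.9103
  Sd branch = 0.102·Sd^0.62·e^(0.033·RH+0.04·T) = 1.81 μm/a
  r_corr = 0.9103 + 1.81 = 2.72 μm/a
Category bounds: 1.3…25 μm/a bracket r_corr ⇒ C2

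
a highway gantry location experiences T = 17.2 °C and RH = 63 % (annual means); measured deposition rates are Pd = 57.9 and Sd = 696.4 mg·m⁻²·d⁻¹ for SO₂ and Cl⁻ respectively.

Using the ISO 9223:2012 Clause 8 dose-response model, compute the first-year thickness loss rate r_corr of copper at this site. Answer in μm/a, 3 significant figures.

copper: T>10 °C ⇒ hinge -0.080·(17.2−10) = -0.5760
  SO₂ term: 0.0053·57.9^0.26·exp(0.059·63-0.5760) = 0.3521
  Sd branch = 0.01025·Sd^0.27·e^(0.036·RH+0.049·T) = 1.347 μm/a
  r_corr = 0.3521 + 1.347 = 1.699 μm/a

r_corr = 1.70 μm/a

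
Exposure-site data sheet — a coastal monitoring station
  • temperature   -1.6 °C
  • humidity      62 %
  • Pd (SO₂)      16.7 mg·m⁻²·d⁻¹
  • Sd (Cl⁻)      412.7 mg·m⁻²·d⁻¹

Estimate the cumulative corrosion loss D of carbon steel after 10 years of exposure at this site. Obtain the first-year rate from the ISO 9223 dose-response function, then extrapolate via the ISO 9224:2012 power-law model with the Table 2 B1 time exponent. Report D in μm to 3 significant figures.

carbon steel: temperature factor f = +0.150·(-11.6) = -1.7400
  SO₂ term: 1.77·16.7^0.52·exp(0.02·62-1.7400) = 4.641
  Cl⁻ term: 0.102·412.7^0.62·exp(0.033·62+0.04·-1.6) = 30.98
  sum: 4.641 + 30.98 → r_corr = 35.62 μm/a
ISO 9224: D(t) = r_corr · t^b with b = 0.523 (carbon steel, B1)
  D(10) = 35.62 × 10^0.523 = 35.62 × 3.334 = 118.8 μm

D(10) = 119 μm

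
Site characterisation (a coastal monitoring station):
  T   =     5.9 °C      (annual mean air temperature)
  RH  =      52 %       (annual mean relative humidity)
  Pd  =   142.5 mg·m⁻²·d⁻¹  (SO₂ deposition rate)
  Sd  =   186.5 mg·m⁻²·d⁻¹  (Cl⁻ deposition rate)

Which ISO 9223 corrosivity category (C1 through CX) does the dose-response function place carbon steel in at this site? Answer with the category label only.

C4

carbon steel: f(T) = +0.150·(T−10) [T≤10 °C] = -0.6150
  SO₂ term: 1.77·142.5^0.52·exp(0.02·52-0.6150) = 35.69
  Cl⁻ term: 0.102·186.5^0.62·exp(0.033·52+0.04·5.9) = 18.37
  sum: 35.69 + 18.37 → r_corr = 54.06 μm/a
54.1 μm/a falls in (50, 80] for carbon steel → category C4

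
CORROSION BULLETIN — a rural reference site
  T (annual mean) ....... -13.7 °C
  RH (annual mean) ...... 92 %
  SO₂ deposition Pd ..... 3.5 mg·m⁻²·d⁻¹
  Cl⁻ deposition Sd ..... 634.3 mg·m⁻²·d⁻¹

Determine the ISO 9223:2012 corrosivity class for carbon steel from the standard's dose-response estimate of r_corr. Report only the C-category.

C4

carbon steel: T≤10 °C ⇒ hinge +0.150·(-13.7−10) = -3.5550
  Pd branch = 1.77·Pd^0.52·e^(0.02·RH+f) = 0.611 μm/a
  Cl⁻ term: 0.102·634.3^0.62·exp(0.033·92+0.04·-13.7) = 67.07
  r_corr = 0.611 + 67.07 = 67.68 μm/a
ISO 9223 Table 2 (carbon steel): 50 < 67.7 ≤ 80 μm/a ⇒ C4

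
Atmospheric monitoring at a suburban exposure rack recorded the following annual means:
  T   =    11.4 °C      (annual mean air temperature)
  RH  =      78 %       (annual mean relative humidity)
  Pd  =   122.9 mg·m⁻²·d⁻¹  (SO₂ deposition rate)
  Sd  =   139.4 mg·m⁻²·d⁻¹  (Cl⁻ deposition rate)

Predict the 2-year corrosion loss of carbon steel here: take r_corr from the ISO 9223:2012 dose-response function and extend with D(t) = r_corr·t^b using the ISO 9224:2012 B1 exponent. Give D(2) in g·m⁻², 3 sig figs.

D(2) = 1.58e+03 g·m⁻²

carbon steel: temperature factor f = -0.054·(1.4) = -0.0756
  Pd branch = 1.77·Pd^0.52·e^(0.02·RH+f) = 95.33 μm/a
  Sd branch = 0.102·Sd^0.62·e^(0.033·RH+0.04·T) = 45.08 μm/a
  sum: 95.33 + 45.08 → r_corr = 140.4 μm/a
ISO 9224: D(t) = r_corr · t^b with b = 0.523 (carbon steel, B1)
  D(2) = 140.4 × 2^0.523 = 140.4 × 1.437 = 201.7 μm
  Mass loss = 201.7 μm × 7.85 g/cm³ = 1584 g·m⁻²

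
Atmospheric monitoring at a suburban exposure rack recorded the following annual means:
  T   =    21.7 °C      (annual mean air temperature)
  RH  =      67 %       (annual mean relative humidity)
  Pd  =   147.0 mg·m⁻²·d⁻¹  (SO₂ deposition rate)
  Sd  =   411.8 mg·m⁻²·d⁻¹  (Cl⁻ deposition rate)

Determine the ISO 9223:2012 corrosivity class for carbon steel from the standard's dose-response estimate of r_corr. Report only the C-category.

carbon steel: temperature factor f = -0.054·(11.7) = -0.6318
  SO₂ term: 1.77·147.0^0.52·exp(0.02·67-0.6318) = 48.14
  Cl⁻ term: 0.102·411.8^0.62·exp(0.033·67+0.04·21.7) = 92.66
  sum: 48.14 + 92.66 → r_corr = 140.8 μm/a
ISO 9223 Table 2 (carbon steel): 80 < 141 ≤ 200 μm/a ⇒ C5

C5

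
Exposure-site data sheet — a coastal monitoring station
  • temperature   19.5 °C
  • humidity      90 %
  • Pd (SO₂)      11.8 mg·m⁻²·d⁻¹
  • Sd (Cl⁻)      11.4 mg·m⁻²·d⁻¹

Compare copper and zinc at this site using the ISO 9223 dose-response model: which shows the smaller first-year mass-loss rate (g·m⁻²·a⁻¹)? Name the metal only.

zinc

copper: f(T) = -0.080·(T−10) [T>10 °C] = -0.7600
  sulphur-dioxide contribution → 0.9528 μm/a
  chloride contribution → 1.313 μm/a
  total first-year rate 2.266 μm/a
  mass loss = 2.266 μm/a × 8.96 g/cm³ = 20.3 g·m⁻²·a⁻¹
zinc: temperature factor f = -0.071·(9.5) = -0.6745
  sulphur-dioxide contribution → 1.223 μm/a
  chloride contribution → 0.7551 μm/a
  ⇒ r_corr(zinc) = 1.978 μm/a
  mass loss = 1.978 μm/a × 7.14 g/cm³ = 14.12 g·m⁻²·a⁻¹
Ordering by g·m⁻²·a⁻¹: copper (20.3) > zinc (14.1)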